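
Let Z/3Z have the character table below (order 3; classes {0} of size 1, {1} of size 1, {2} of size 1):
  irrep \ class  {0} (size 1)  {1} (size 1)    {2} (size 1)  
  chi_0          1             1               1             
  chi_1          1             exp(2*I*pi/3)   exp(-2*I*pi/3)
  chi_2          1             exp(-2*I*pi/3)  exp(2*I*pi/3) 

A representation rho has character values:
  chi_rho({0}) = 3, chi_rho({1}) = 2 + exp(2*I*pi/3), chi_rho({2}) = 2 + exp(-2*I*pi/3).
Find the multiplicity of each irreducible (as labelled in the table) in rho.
Multiplicities: chi_0: 2, chi_1: 1, chi_2: 0.

Proof sketch: Use <chi_rho, chi> = (1/|G|) sum_C |C| * chi_rho(C) * conj(chi(C)) with |G| = 3 for each irreducible chi in the table:
  <chi_rho, chi_0> = (1/3)[1*(3)*conj(1) + 1*(2 + exp(2*I*pi/3))*conj(1) + 1*(2 + exp(-2*I*pi/3))*conj(1)]
      = (1/3)[(3) + (2 + exp(2*I*pi/3)) + (2 + exp(-2*I*pi/3))] = 6/3 = 2
  <chi_rho, chi_1> = (1/3)[1*(3)*conj(1) + 1*(2 + exp(2*I*pi/3))*conj(exp(2*I*pi/3)) + 1*(2 + exp(-2*I*pi/3))*conj(exp(-2*I*pi/3))]
      = (1/3)[(3) + (1 + 2*exp(-2*I*pi/3)) + (1 + 2*exp(2*I*pi/3))] = 3/3 = 1
  <chi_rho, chi_2> = (1/3)[1*(3)*conj(1) + 1*(2 + exp(2*I*pi/3))*conj(exp(-2*I*pi/3)) + 1*(2 + exp(-2*I*pi/3))*conj(exp(2*I*pi/3))]
      = (1/3)[(3) + (exp(-2*I*pi/3) + 2*exp(2*I*pi/3)) + (2*exp(-2*I*pi/3) + exp(2*I*pi/3))] = 0/3 = 0
(Exp terms are combined using exp(i*s)*conj(exp(i*t)) = exp(i*(s-t)), and sums of them are collapsed using the identity that for every m > 1 the m distinct m-th roots of unity sum to 0, e.g. 1 + exp(2*I*pi/3) + exp(-2*I*pi/3) = 0.)
Dimension check: dim(rho) = sum (mult * dim) = 2*1 + 1*1 + 0*1 = 3 = chi_rho(e) = 3.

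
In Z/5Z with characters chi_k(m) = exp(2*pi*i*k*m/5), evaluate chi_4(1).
chi_4(1) = zeta_5^4 = exp(-2*I*pi/5)

chi_4(1) = zeta_5^(4*1) = zeta_5^4. Since zeta_5^5 = 1, this equals zeta_5^4 = exp(2*pi*i*4/5) = exp(-2*I*pi/5).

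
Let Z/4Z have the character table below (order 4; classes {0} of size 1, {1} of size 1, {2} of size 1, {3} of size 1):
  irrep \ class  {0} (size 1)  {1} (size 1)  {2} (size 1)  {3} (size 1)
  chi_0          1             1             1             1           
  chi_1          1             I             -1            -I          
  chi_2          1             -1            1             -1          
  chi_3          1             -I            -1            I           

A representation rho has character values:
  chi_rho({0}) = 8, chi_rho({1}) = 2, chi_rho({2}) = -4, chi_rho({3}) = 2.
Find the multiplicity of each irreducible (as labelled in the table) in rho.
Multiplicities: chi_0: 2, chi_1: 3, chi_2: 0, chi_3: 3.

Solution. Use <chi_rho, chi> = (1/|G|) sum_C |C| * chi_rho(C) * conj(chi(C)) with |G| = 4 for each irreducible chi in the table:
  <chi_rho, chi_0> = (1/4)[1*(8)*conj(1) + 1*(2)*conj(1) + 1*(-4)*conj(1) + 1*(2)*conj(1)]
      = (1/4)[(8) + (2) + (-4) + (2)] = 8/4 = 2
  <chi_rho, chi_1> = (1/4)[1*(8)*conj(1) + 1*(2)*conj(I) + 1*(-4)*conj(-1) + 1*(2)*conj(-I)]
      = (1/4)[(8) + (-2*I) + (4) + (2*I)] = 12/4 = 3
  <chi_rho, chi_2> = (1/4)[1*(8)*conj(1) + 1*(2)*conj(-1) + 1*(-4)*conj(1) + 1*(2)*conj(-1)]
      = (1/4)[(8) + (-2) + (-4) + (-2)] = 0/4 = 0
  <chi_rho, chi_3> = (1/4)[1*(8)*conj(1) + 1*(2)*conj(-I) + 1*(-4)*conj(-1) + 1*(2)*conj(I)]
      = (1/4)[(8) + (2*I) + (4) + (-2*I)] = 12/4 = 3
(Exp terms are combined using exp(i*s)*conj(exp(i*t)) = exp(i*(s-t)), and sums of them are collapsed using the identity that for every m > 1 the m distinct m-th roots of unity sum to 0, e.g. 1 + exp(2*I*pi/3) + exp(-2*I*pi/3) = 0.)
Dimension check: dim(rho) = sum (mult * dim) = 2*1 + 3*1 + 0*1 + 3*1 = 8 = chi_rho(e) = 8.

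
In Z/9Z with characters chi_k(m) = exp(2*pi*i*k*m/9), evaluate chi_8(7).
chi_8(7) = zeta_9^56 = exp(4*I*pi/9)

Justification: chi_8(7) = zeta_9^(8*7) = zeta_9^56. Since zeta_9^9 = 1, this equals zeta_9^2 = exp(2*pi*i*2/9) = exp(4*I*pi/9).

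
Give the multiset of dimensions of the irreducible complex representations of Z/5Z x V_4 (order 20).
Dimensions: 1, 1, 1, 1, 1, 1, 1, 1, 1, 1, 1, 1, 1, 1, 1, 1, 1, 1, 1, 1

Proof sketch: There are 20 irreducibles (= number of conjugacy classes). Their dimensions d_i satisfy sum d_i^2 = |G| = 20: 1 + 1 + 1 + 1 + 1 + 1 + 1 + 1 + 1 + 1 + 1 + 1 + 1 + 1 + 1 + 1 + 1 + 1 + 1 + 1 = 20. (For the product with Z/5Z: each of the 5 1-dim characters of Z/5Z tensors with each irrep of V_4, giving 5 copies of each V_4-dimension.)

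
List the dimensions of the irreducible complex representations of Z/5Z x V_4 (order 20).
Dimensions: 1, 1, 1, 1, 1, 1, 1, 1, 1, 1, 1, 1, 1, 1, 1, 1, 1, 1, 1, 1

Explanation: There are 20 irreducibles (= number of conjugacy classes). Their dimensions d_i satisfy sum d_i^2 = |G| = 20: 1 + 1 + 1 + 1 + 1 + 1 + 1 + 1 + 1 + 1 + 1 + 1 + 1 + 1 + 1 + 1 + 1 + 1 + 1 + 1 = 20. (For the product with Z/5Z: each of the 5 1-dim characters of Z/5Z tensors with each irrep of V_4, giving 5 copies of each V_4-dimension.)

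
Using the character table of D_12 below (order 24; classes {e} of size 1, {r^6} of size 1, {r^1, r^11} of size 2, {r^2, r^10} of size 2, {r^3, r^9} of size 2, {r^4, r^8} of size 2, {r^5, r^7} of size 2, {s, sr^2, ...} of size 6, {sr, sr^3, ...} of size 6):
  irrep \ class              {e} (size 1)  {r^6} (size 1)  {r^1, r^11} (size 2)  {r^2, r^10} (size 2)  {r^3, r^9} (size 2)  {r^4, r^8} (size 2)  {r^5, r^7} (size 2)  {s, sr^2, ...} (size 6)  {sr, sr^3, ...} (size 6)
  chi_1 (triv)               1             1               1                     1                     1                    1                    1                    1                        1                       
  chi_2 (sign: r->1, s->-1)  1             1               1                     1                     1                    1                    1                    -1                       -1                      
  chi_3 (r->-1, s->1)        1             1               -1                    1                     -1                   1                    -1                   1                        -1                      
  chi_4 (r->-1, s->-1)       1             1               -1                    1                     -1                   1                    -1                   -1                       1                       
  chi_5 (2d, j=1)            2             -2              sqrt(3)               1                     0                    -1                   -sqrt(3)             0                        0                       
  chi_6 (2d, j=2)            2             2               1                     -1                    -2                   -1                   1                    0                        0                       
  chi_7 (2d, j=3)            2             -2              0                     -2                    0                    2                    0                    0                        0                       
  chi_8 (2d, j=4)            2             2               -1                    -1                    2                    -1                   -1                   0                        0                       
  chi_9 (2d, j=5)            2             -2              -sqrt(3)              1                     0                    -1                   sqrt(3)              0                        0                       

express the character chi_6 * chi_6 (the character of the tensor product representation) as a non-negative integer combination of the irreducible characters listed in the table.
chi_6 tensor chi_6 = chi_1 + chi_2 + chi_8 (all other irreducibles have multiplicity 0).

Working: The character of a tensor product is the pointwise product (chi_6 * chi_6)(C) = chi_6(C) * chi_6(C):
  {e}: (2)*(2), {r^6}: (2)*(2), {r^1, r^11}: (1)*(1), {r^2, r^10}: (-1)*(-1), {r^3, r^9}: (-2)*(-2), {r^4, r^8}: (-1)*(-1), {r^5, r^7}: (1)*(1), {s, sr^2, ...}: (0)*(0), {sr, sr^3, ...}: (0)*(0)
so (chi_6 * chi_6) takes values
  {e} -> 4, {r^6} -> 4, {r^1, r^11} -> 1, {r^2, r^10} -> 1, {r^3, r^9} -> 4, {r^4, r^8} -> 1, {r^5, r^7} -> 1, {s, sr^2, ...} -> 0, {sr, sr^3, ...} -> 0.
Now take the inner product of this character with each irreducible chi from the table, <chi_6*chi_6, chi> = (1/24) sum_C |C| (chi_6*chi_6)(C) conj(chi(C)):
  <chi_6*chi_6, chi_1> = (1/24)[1*(4)*conj(1) + 1*(4)*conj(1) + 2*(1)*conj(1) + 2*(1)*conj(1) + 2*(4)*conj(1) + 2*(1)*conj(1) + 2*(1)*conj(1) + 6*(0)*conj(1) + 6*(0)*conj(1)]
      = (1/24)[(4) + (4) + (2) + (2) + (8) + (2) + (2) + (0) + (0)] = 24/24 = 1
  <chi_6*chi_6, chi_2> = (1/24)[1*(4)*conj(1) + 1*(4)*conj(1) + 2*(1)*conj(1) + 2*(1)*conj(1) + 2*(4)*conj(1) + 2*(1)*conj(1) + 2*(1)*conj(1) + 6*(0)*conj(-1) + 6*(0)*conj(-1)]
      = (1/24)[(4) + (4) + (2) + (2) + (8) + (2) + (2) + (0) + (0)] = 24/24 = 1
  <chi_6*chi_6, chi_3> = (1/24)[1*(4)*conj(1) + 1*(4)*conj(1) + 2*(1)*conj(-1) + 2*(1)*conj(1) + 2*(4)*conj(-1) + 2*(1)*conj(1) + 2*(1)*conj(-1) + 6*(0)*conj(1) + 6*(0)*conj(-1)]
      = (1/24)[(4) + (4) + (-2) + (2) + (-8) + (2) + (-2) + (0) + (0)] = 0/24 = 0
  <chi_6*chi_6, chi_4> = (1/24)[1*(4)*conj(1) + 1*(4)*conj(1) + 2*(1)*conj(-1) + 2*(1)*conj(1) + 2*(4)*conj(-1) + 2*(1)*conj(1) + 2*(1)*conj(-1) + 6*(0)*conj(-1) + 6*(0)*conj(1)]
      = (1/24)[(4) + (4) + (-2) + (2) + (-8) + (2) + (-2) + (0) + (0)] = 0/24 = 0
  <chi_6*chi_6, chi_5> = (1/24)[1*(4)*conj(2) + 1*(4)*conj(-2) + 2*(1)*conj(sqrt(3)) + 2*(1)*conj(1) + 2*(4)*conj(0) + 2*(1)*conj(-1) + 2*(1)*conj(-sqrt(3)) + 6*(0)*conj(0) + 6*(0)*conj(0)]
      = (1/24)[(8) + (-8) + (2*sqrt(3)) + (2) + (0) + (-2) + (-2*sqrt(3)) + (0) + (0)] = 0/24 = 0
  <chi_6*chi_6, chi_6> = (1/24)[1*(4)*conj(2) + 1*(4)*conj(2) + 2*(1)*conj(1) + 2*(1)*conj(-1) + 2*(4)*conj(-2) + 2*(1)*conj(-1) + 2*(1)*conj(1) + 6*(0)*conj(0) + 6*(0)*conj(0)]
      = (1/24)[(8) + (8) + (2) + (-2) + (-16) + (-2) + (2) + (0) + (0)] = 0/24 = 0
  <chi_6*chi_6, chi_7> = (1/24)[1*(4)*conj(2) + 1*(4)*conj(-2) + 2*(1)*conj(0) + 2*(1)*conj(-2) + 2*(4)*conj(0) + 2*(1)*conj(2) + 2*(1)*conj(0) + 6*(0)*conj(0) + 6*(0)*conj(0)]
      = (1/24)[(8) + (-8) + (0) + (-4) + (0) + (4) + (0) + (0) + (0)] = 0/24 = 0
  <chi_6*chi_6, chi_8> = (1/24)[1*(4)*conj(2) + 1*(4)*conj(2) + 2*(1)*conj(-1) + 2*(1)*conj(-1) + 2*(4)*conj(2) + 2*(1)*conj(-1) + 2*(1)*conj(-1) + 6*(0)*conj(0) + 6*(0)*conj(0)]
      = (1/24)[(8) + (8) + (-2) + (-2) + (16) + (-2) + (-2) + (0) + (0)] = 24/24 = 1
  <chi_6*chi_6, chi_9> = (1/24)[1*(4)*conj(2) + 1*(4)*conj(-2) + 2*(1)*conj(-sqrt(3)) + 2*(1)*conj(1) + 2*(4)*conj(0) + 2*(1)*conj(-1) + 2*(1)*conj(sqrt(3)) + 6*(0)*conj(0) + 6*(0)*conj(0)]
      = (1/24)[(8) + (-8) + (-2*sqrt(3)) + (2) + (0) + (-2) + (2*sqrt(3)) + (0) + (0)] = 0/24 = 0
Hence the multiplicities are chi_1: 1, chi_2: 1, chi_8: 1. Dimension check: dim(chi_6)*dim(chi_6) = 2*2 = 4 and sum (mult * dim) = 1*1 + 1*1 + 1*2 = 4.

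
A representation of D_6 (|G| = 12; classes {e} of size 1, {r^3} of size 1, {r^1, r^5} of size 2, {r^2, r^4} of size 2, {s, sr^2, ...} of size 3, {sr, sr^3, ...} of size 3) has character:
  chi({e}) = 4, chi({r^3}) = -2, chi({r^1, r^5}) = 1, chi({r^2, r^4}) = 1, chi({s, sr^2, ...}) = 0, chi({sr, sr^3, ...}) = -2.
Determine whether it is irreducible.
Not irreducible (reducible): <chi, chi> = 3 > 1.

Solution. <chi, chi> = (1/|G|) sum_C |C| * |chi(C)|^2 = (1/12)[1*|4|^2 + 1*|-2|^2 + 2*|1|^2 + 2*|1|^2 + 3*|0|^2 + 3*|-2|^2]
  = (1/12)[(16) + (4) + (2) + (2) + (0) + (12)] = 36/12 = 3.
A character is irreducible iff <chi, chi> = 1, so this representation is reducible.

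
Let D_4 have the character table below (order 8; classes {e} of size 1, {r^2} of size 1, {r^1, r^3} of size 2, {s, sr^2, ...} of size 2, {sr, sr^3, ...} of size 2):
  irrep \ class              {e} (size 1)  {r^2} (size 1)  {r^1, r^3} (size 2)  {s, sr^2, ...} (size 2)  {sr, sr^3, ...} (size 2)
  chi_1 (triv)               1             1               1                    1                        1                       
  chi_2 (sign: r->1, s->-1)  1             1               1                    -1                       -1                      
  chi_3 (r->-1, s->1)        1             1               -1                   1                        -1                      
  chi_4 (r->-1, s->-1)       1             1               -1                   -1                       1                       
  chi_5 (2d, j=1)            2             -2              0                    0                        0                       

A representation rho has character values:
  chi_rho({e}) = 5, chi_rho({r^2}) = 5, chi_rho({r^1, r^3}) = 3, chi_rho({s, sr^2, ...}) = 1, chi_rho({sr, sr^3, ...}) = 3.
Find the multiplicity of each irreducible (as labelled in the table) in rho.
Multiplicities: chi_1: 3, chi_2: 1, chi_3: 0, chi_4: 1, chi_5: 0.

Solution. Use <chi_rho, chi> = (1/|G|) sum_C |C| * chi_rho(C) * conj(chi(C)) with |G| = 8 for each irreducible chi in the table:
  <chi_rho, chi_1> = (1/8)[1*(5)*conj(1) + 1*(5)*conj(1) + 2*(3)*conj(1) + 2*(1)*conj(1) + 2*(3)*conj(1)]
      = (1/8)[(5) + (5) + (6) + (2) + (6)] = 24/8 = 3
  <chi_rho, chi_2> = (1/8)[1*(5)*conj(1) + 1*(5)*conj(1) + 2*(3)*conj(1) + 2*(1)*conj(-1) + 2*(3)*conj(-1)]
      = (1/8)[(5) + (5) + (6) + (-2) + (-6)] = 8/8 = 1
  <chi_rho, chi_3> = (1/8)[1*(5)*conj(1) + 1*(5)*conj(1) + 2*(3)*conj(-1) + 2*(1)*conj(1) + 2*(3)*conj(-1)]
      = (1/8)[(5) + (5) + (-6) + (2) + (-6)] = 0/8 = 0
  <chi_rho, chi_4> = (1/8)[1*(5)*conj(1) + 1*(5)*conj(1) + 2*(3)*conj(-1) + 2*(1)*conj(-1) + 2*(3)*conj(1)]
      = (1/8)[(5) + (5) + (-6) + (-2) + (6)] = 8/8 = 1
  <chi_rho, chi_5> = (1/8)[1*(5)*conj(2) + 1*(5)*conj(-2) + 2*(3)*conj(0) + 2*(1)*conj(0) + 2*(3)*conj(0)]
      = (1/8)[(10) + (-10) + (0) + (0) + (0)] = 0/8 = 0
Dimension check: dim(rho) = sum (mult * dim) = 3*1 + 1*1 + 0*1 + 1*1 + 0*2 = 5 = chi_rho(e) = 5.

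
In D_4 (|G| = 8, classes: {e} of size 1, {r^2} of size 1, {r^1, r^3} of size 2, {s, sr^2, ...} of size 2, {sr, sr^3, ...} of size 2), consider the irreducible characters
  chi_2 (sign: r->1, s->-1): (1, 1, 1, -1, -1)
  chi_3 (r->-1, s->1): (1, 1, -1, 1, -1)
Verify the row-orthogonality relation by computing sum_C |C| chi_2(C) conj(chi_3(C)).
Sum = 0; so <chi_2, chi_3> = 0 (distinct irreducibles are orthogonal).

Solution. Compute term by term over conjugacy classes (|C| * chi_2(C) * conj(chi_3(C))):
  1*(1)*conj(1) + 1*(1)*conj(1) + 2*(1)*conj(-1) + 2*(-1)*conj(1) + 2*(-1)*conj(-1)
  = (1) + (1) + (-2) + (-2) + (2)
  = 0.
Dividing by |G| = 8 gives 0/8 = 0, matching the row-orthogonality relation <chi_2, chi_3> = [chi_2 = chi_3].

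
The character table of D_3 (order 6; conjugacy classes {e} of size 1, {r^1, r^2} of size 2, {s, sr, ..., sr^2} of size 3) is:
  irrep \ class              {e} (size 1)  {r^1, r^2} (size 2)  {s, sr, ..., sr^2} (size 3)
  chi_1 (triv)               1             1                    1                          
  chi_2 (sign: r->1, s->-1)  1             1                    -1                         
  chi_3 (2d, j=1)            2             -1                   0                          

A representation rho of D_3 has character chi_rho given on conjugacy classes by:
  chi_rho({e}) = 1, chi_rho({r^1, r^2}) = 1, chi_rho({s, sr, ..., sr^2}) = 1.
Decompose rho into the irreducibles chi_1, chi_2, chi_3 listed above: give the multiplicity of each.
Multiplicities: chi_1: 1, chi_2: 0, chi_3: 0.

Solution. Use <chi_rho, chi> = (1/|G|) sum_C |C| * chi_rho(C) * conj(chi(C)) with |G| = 6 for each irreducible chi in the table:
  <chi_rho, chi_1> = (1/6)[1*(1)*conj(1) + 2*(1)*conj(1) + 3*(1)*conj(1)]
      = (1/6)[(1) + (2) + (3)] = 6/6 = 1
  <chi_rho, chi_2> = (1/6)[1*(1)*conj(1) + 2*(1)*conj(1) + 3*(1)*conj(-1)]
      = (1/6)[(1) + (2) + (-3)] = 0/6 = 0
  <chi_rho, chi_3> = (1/6)[1*(1)*conj(2) + 2*(1)*conj(-1) + 3*(1)*conj(0)]
      = (1/6)[(2) + (-2) + (0)] = 0/6 = 0
Dimension check: dim(rho) = sum (mult * dim) = 1*1 + 0*1 + 0*2 = 1 = chi_rho(e) = 1.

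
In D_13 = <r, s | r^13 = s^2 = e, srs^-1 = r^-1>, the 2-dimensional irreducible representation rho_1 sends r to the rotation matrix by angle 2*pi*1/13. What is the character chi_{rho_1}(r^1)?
chi_{rho_1}(r^1) = 2*cos(2*pi*1*1/13) = 2*cos(2*pi/13)

Solution. rho_1(r^1) is rotation by angle 2*pi*1*1/13, whose trace is 2*cos(2*pi*1*1/13) = 2*cos(2*pi/13).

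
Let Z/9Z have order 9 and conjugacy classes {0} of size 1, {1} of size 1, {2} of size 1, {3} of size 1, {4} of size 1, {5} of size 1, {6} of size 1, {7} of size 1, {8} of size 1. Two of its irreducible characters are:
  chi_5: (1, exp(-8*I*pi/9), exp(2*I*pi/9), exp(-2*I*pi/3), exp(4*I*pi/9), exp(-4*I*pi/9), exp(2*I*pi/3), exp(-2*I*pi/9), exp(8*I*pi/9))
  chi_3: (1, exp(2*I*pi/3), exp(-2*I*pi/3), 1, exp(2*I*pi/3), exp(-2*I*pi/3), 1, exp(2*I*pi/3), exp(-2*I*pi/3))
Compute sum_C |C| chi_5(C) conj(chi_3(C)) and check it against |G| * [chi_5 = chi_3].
Sum = 0; so <chi_5, chi_3> = 0 (distinct irreducibles are orthogonal).

Justification: Compute term by term over conjugacy classes (|C| * chi_5(C) * conj(chi_3(C))):
  1*(1)*conj(1) + 1*(exp(-8*I*pi/9))*conj(exp(2*I*pi/3)) + 1*(exp(2*I*pi/9))*conj(exp(-2*I*pi/3)) + 1*(exp(-2*I*pi/3))*conj(1) + 1*(exp(4*I*pi/9))*conj(exp(2*I*pi/3)) + 1*(exp(-4*I*pi/9))*conj(exp(-2*I*pi/3)) + 1*(exp(2*I*pi/3))*conj(1) + 1*(exp(-2*I*pi/9))*conj(exp(2*I*pi/3)) + 1*(exp(8*I*pi/9))*conj(exp(-2*I*pi/3))
  = (1) + (exp(4*I*pi/9)) + (exp(8*I*pi/9)) + (exp(-2*I*pi/3)) + (exp(-2*I*pi/9)) + (exp(2*I*pi/9)) + (exp(2*I*pi/3)) + (exp(-8*I*pi/9)) + (exp(-4*I*pi/9))
  = 0.
(Exp terms are combined using exp(i*s)*conj(exp(i*t)) = exp(i*(s-t)), and sums of them are collapsed using the identity that for every m > 1 the m distinct m-th roots of unity sum to 0, e.g. 1 + exp(2*I*pi/3) + exp(-2*I*pi/3) = 0.)
Dividing by |G| = 9 gives 0/9 = 0, matching the row-orthogonality relation <chi_5, chi_3> = [chi_5 = chi_3].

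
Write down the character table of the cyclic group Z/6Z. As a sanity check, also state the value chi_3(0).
Character table of Z/6Z (irreps indexed chi_0,...,chi_5 with chi_k(m) = zeta_6^(k*m), zeta_6 = exp(2*pi*i/6)):
  irrep \ class  {0} (size 1)  {1} (size 1)    {2} (size 1)    {3} (size 1)  {4} (size 1)    {5} (size 1)  
  chi_0          1             1               1               1             1               1             
  chi_1          1             exp(I*pi/3)     exp(2*I*pi/3)   -1            exp(-2*I*pi/3)  exp(-I*pi/3)  
  chi_2          1             exp(2*I*pi/3)   exp(-2*I*pi/3)  1             exp(2*I*pi/3)   exp(-2*I*pi/3)
  chi_3          1             -1              1               -1            1               -1            
  chi_4          1             exp(-2*I*pi/3)  exp(2*I*pi/3)   1             exp(-2*I*pi/3)  exp(2*I*pi/3) 
  chi_5          1             exp(-I*pi/3)    exp(-2*I*pi/3)  -1            exp(2*I*pi/3)   exp(I*pi/3)   

Spot check: chi_3(0) = zeta_6^(3*0) = zeta_6^0 = 1.

Details: Z/6Z is abelian, so all 6 irreducible complex representations are 1-dimensional. They are given by chi_k(m) = zeta_6^(k*m) for k = 0,...,5. Row orthogonality: sum_m chi_k(m) conj(chi_l(m)) = 6 * [k = l].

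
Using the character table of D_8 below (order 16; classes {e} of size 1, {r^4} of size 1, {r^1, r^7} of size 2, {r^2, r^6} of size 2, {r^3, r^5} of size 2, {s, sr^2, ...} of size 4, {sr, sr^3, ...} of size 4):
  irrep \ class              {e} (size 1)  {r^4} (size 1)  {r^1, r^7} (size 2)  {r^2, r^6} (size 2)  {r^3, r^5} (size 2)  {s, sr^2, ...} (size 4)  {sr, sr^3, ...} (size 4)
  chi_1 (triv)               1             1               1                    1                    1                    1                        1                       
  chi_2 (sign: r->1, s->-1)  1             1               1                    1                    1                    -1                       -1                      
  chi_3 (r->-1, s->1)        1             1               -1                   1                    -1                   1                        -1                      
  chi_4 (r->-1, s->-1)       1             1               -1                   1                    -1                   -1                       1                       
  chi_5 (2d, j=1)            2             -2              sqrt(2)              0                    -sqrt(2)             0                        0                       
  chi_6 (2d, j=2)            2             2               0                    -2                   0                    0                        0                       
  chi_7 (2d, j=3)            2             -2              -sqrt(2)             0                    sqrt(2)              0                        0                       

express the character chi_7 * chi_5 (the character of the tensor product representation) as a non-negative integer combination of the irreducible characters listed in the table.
chi_7 tensor chi_5 = chi_3 + chi_4 + chi_6 (all other irreducibles have multiplicity 0).

Why: The character of a tensor product is the pointwise product (chi_7 * chi_5)(C) = chi_7(C) * chi_5(C):
  {e}: (2)*(2), {r^4}: (-2)*(-2), {r^1, r^7}: (-sqrt(2))*(sqrt(2)), {r^2, r^6}: (0)*(0), {r^3, r^5}: (sqrt(2))*(-sqrt(2)), {s, sr^2, ...}: (0)*(0), {sr, sr^3, ...}: (0)*(0)
so (chi_7 * chi_5) takes values
  {e} -> 4, {r^4} -> 4, {r^1, r^7} -> -2, {r^2, r^6} -> 0, {r^3, r^5} -> -2, {s, sr^2, ...} -> 0, {sr, sr^3, ...} -> 0.
Now take the inner product of this character with each irreducible chi from the table, <chi_7*chi_5, chi> = (1/16) sum_C |C| (chi_7*chi_5)(C) conj(chi(C)):
  <chi_7*chi_5, chi_1> = (1/16)[1*(4)*conj(1) + 1*(4)*conj(1) + 2*(-2)*conj(1) + 2*(0)*conj(1) + 2*(-2)*conj(1) + 4*(0)*conj(1) + 4*(0)*conj(1)]
      = (1/16)[(4) + (4) + (-4) + (0) + (-4) + (0) + (0)] = 0/16 = 0
  <chi_7*chi_5, chi_2> = (1/16)[1*(4)*conj(1) + 1*(4)*conj(1) + 2*(-2)*conj(1) + 2*(0)*conj(1) + 2*(-2)*conj(1) + 4*(0)*conj(-1) + 4*(0)*conj(-1)]
      = (1/16)[(4) + (4) + (-4) + (0) + (-4) + (0) + (0)] = 0/16 = 0
  <chi_7*chi_5, chi_3> = (1/16)[1*(4)*conj(1) + 1*(4)*conj(1) + 2*(-2)*conj(-1) + 2*(0)*conj(1) + 2*(-2)*conj(-1) + 4*(0)*conj(1) + 4*(0)*conj(-1)]
      = (1/16)[(4) + (4) + (4) + (0) + (4) + (0) + (0)] = 16/16 = 1
  <chi_7*chi_5, chi_4> = (1/16)[1*(4)*conj(1) + 1*(4)*conj(1) + 2*(-2)*conj(-1) + 2*(0)*conj(1) + 2*(-2)*conj(-1) + 4*(0)*conj(-1) + 4*(0)*conj(1)]
      = (1/16)[(4) + (4) + (4) + (0) + (4) + (0) + (0)] = 16/16 = 1
  <chi_7*chi_5, chi_5> = (1/16)[1*(4)*conj(2) + 1*(4)*conj(-2) + 2*(-2)*conj(sqrt(2)) + 2*(0)*conj(0) + 2*(-2)*conj(-sqrt(2)) + 4*(0)*conj(0) + 4*(0)*conj(0)]
      = (1/16)[(8) + (-8) + (-4*sqrt(2)) + (0) + (4*sqrt(2)) + (0) + (0)] = 0/16 = 0
  <chi_7*chi_5, chi_6> = (1/16)[1*(4)*conj(2) + 1*(4)*conj(2) + 2*(-2)*conj(0) + 2*(0)*conj(-2) + 2*(-2)*conj(0) + 4*(0)*conj(0) + 4*(0)*conj(0)]
      = (1/16)[(8) + (8) + (0) + (0) + (0) + (0) + (0)] = 16/16 = 1
  <chi_7*chi_5, chi_7> = (1/16)[1*(4)*conj(2) + 1*(4)*conj(-2) + 2*(-2)*conj(-sqrt(2)) + 2*(0)*conj(0) + 2*(-2)*conj(sqrt(2)) + 4*(0)*conj(0) + 4*(0)*conj(0)]
      = (1/16)[(8) + (-8) + (4*sqrt(2)) + (0) + (-4*sqrt(2)) + (0) + (0)] = 0/16 = 0
Hence the multiplicities are chi_3: 1, chi_4: 1, chi_6: 1. Dimension check: dim(chi_7)*dim(chi_5) = 2*2 = 4 and sum (mult * dim) = 1*1 + 1*1 + 1*2 = 4.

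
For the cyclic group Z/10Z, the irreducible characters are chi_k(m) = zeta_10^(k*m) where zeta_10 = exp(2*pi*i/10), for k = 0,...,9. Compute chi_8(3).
chi_8(3) = zeta_10^24 = exp(4*I*pi/5)

Justification: chi_8(3) = zeta_10^(8*3) = zeta_10^24. Since zeta_10^10 = 1, this equals zeta_10^4 = exp(2*pi*i*4/10) = exp(4*I*pi/5).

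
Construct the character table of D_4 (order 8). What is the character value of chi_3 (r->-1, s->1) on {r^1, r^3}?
Conjugacy classes: {e} of size 1, {r^2} of size 1, {r^1, r^3} of size 2, {s, sr^2, ...} of size 2, {sr, sr^3, ...} of size 2.
Character table:
  irrep \ class              {e} (size 1)  {r^2} (size 1)  {r^1, r^3} (size 2)  {s, sr^2, ...} (size 2)  {sr, sr^3, ...} (size 2)
  chi_1 (triv)               1             1               1                    1                        1                       
  chi_2 (sign: r->1, s->-1)  1             1               1                    -1                       -1                      
  chi_3 (r->-1, s->1)        1             1               -1                   1                        -1                      
  chi_4 (r->-1, s->-1)       1             1               -1                   -1                       1                       
  chi_5 (2d, j=1)            2             -2              0                    0                        0                       

Spot check: chi_3 (r->-1, s->1) on {r^1, r^3} = -1.

Why: D_4 has order 2*4 = 8 with 5 conjugacy classes, hence 5 irreducibles. Sum of squared dims 1 + 1 + 1 + 1 + 4 = 8 = |G|. Linear characters come from the abelianisation; the 2-dimensional irreps have character r^k -> 2*cos(2*pi*j*k/4), reflections -> 0.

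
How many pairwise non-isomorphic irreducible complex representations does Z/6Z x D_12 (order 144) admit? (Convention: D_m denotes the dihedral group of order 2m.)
54

Proof sketch: The number of irreducible complex representations of a finite group equals its number of conjugacy classes. For a direct product, #classes(G x H) = #classes(G) * #classes(H). Z/6Z has 6 classes (abelian), D_12 has 9 classes, so 6 * 9 = 54, so Z/6Z x D_12 (order 144) has exactly 54 irreducible complex representations.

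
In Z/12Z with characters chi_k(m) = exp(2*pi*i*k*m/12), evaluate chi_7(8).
chi_7(8) = zeta_12^56 = exp(-2*I*pi/3)

Working: chi_7(8) = zeta_12^(7*8) = zeta_12^56. Since zeta_12^12 = 1, this equals zeta_12^8 = exp(2*pi*i*8/12) = exp(-2*I*pi/3).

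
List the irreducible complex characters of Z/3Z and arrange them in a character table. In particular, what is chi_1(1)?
Character table of Z/3Z (irreps indexed chi_0,...,chi_2 with chi_k(m) = zeta_3^(k*m), zeta_3 = exp(2*pi*i/3)):
  irrep \ class  {0} (size 1)  {1} (size 1)    {2} (size 1)  
  chi_0          1             1               1             
  chi_1          1             exp(2*I*pi/3)   exp(-2*I*pi/3)
  chi_2          1             exp(-2*I*pi/3)  exp(2*I*pi/3) 

Spot check: chi_1(1) = zeta_3^(1*1) = zeta_3^1 = exp(2*I*pi/3).

Solution. Z/3Z is abelian, so all 3 irreducible complex representations are 1-dimensional. They are given by chi_k(m) = zeta_3^(k*m) for k = 0,...,2. Row orthogonality: sum_m chi_k(m) conj(chi_l(m)) = 3 * [k = l].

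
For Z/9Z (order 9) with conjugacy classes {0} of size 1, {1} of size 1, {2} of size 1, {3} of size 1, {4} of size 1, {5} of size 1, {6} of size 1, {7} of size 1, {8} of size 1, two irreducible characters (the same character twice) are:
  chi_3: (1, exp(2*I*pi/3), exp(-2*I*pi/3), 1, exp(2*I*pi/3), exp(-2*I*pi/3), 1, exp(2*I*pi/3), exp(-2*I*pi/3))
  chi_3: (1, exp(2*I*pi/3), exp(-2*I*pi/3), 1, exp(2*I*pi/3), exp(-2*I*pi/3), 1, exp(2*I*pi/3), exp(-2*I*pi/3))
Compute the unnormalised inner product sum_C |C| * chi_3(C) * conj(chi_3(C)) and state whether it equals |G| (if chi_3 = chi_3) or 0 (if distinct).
Sum = 9 = |G| = 9; so <chi_3, chi_3> = 1 (norm-1 confirms irreducibility).

Argument: Compute term by term over conjugacy classes (|C| * chi_3(C) * conj(chi_3(C))):
  1*(1)*conj(1) + 1*(exp(2*I*pi/3))*conj(exp(2*I*pi/3)) + 1*(exp(-2*I*pi/3))*conj(exp(-2*I*pi/3)) + 1*(1)*conj(1) + 1*(exp(2*I*pi/3))*conj(exp(2*I*pi/3)) + 1*(exp(-2*I*pi/3))*conj(exp(-2*I*pi/3)) + 1*(1)*conj(1) + 1*(exp(2*I*pi/3))*conj(exp(2*I*pi/3)) + 1*(exp(-2*I*pi/3))*conj(exp(-2*I*pi/3))
  = (1) + (1) + (1) + (1) + (1) + (1) + (1) + (1) + (1)
  = 9.
(Exp terms are combined using exp(i*s)*conj(exp(i*t)) = exp(i*(s-t)), and sums of them are collapsed using the identity that for every m > 1 the m distinct m-th roots of unity sum to 0, e.g. 1 + exp(2*I*pi/3) + exp(-2*I*pi/3) = 0.)
Dividing by |G| = 9 gives 9/9 = 1, matching the row-orthogonality relation <chi_3, chi_3> = [chi_3 = chi_3].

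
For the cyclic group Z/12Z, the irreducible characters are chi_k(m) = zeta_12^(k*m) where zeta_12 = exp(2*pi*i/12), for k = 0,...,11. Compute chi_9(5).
chi_9(5) = zeta_12^45 = -I

Solution. chi_9(5) = zeta_12^(9*5) = zeta_12^45. Since zeta_12^12 = 1, this equals zeta_12^9 = exp(2*pi*i*9/12) = -I.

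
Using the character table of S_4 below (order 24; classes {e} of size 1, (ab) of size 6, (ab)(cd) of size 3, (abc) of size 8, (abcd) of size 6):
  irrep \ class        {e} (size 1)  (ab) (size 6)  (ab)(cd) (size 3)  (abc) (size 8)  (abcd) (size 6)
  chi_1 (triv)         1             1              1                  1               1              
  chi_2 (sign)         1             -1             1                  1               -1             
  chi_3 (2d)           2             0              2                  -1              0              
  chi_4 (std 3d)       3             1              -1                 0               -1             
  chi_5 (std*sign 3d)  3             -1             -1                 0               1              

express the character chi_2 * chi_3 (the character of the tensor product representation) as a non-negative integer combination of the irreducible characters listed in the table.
chi_2 tensor chi_3 = chi_3 (all other irreducibles have multiplicity 0).

Explanation: The character of a tensor product is the pointwise product (chi_2 * chi_3)(C) = chi_2(C) * chi_3(C):
  {e}: (1)*(2), (ab): (-1)*(0), (ab)(cd): (1)*(2), (abc): (1)*(-1), (abcd): (-1)*(0)
so (chi_2 * chi_3) takes values
  {e} -> 2, (ab) -> 0, (ab)(cd) -> 2, (abc) -> -1, (abcd) -> 0.
Now take the inner product of this character with each irreducible chi from the table, <chi_2*chi_3, chi> = (1/24) sum_C |C| (chi_2*chi_3)(C) conj(chi(C)):
  <chi_2*chi_3, chi_1> = (1/24)[1*(2)*conj(1) + 6*(0)*conj(1) + 3*(2)*conj(1) + 8*(-1)*conj(1) + 6*(0)*conj(1)]
      = (1/24)[(2) + (0) + (6) + (-8) + (0)] = 0/24 = 0
  <chi_2*chi_3, chi_2> = (1/24)[1*(2)*conj(1) + 6*(0)*conj(-1) + 3*(2)*conj(1) + 8*(-1)*conj(1) + 6*(0)*conj(-1)]
      = (1/24)[(2) + (0) + (6) + (-8) + (0)] = 0/24 = 0
  <chi_2*chi_3, chi_3> = (1/24)[1*(2)*conj(2) + 6*(0)*conj(0) + 3*(2)*conj(2) + 8*(-1)*conj(-1) + 6*(0)*conj(0)]
      = (1/24)[(4) + (0) + (12) + (8) + (0)] = 24/24 = 1
  <chi_2*chi_3, chi_4> = (1/24)[1*(2)*conj(3) + 6*(0)*conj(1) + 3*(2)*conj(-1) + 8*(-1)*conj(0) + 6*(0)*conj(-1)]
      = (1/24)[(6) + (0) + (-6) + (0) + (0)] = 0/24 = 0
  <chi_2*chi_3, chi_5> = (1/24)[1*(2)*conj(3) + 6*(0)*conj(-1) + 3*(2)*conj(-1) + 8*(-1)*conj(0) + 6*(0)*conj(1)]
      = (1/24)[(6) + (0) + (-6) + (0) + (0)] = 0/24 = 0
Hence the multiplicities are chi_3: 1. Dimension check: dim(chi_2)*dim(chi_3) = 1*2 = 2 and sum (mult * dim) = 1*2 = 2.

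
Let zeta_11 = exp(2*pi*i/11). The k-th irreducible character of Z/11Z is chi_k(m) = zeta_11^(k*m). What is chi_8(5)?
chi_8(5) = zeta_11^40 = exp(-8*I*pi/11)

Proof sketch: chi_8(5) = zeta_11^(8*5) = zeta_11^40. Since zeta_11^11 = 1, this equals zeta_11^7 = exp(2*pi*i*7/11) = exp(-8*I*pi/11).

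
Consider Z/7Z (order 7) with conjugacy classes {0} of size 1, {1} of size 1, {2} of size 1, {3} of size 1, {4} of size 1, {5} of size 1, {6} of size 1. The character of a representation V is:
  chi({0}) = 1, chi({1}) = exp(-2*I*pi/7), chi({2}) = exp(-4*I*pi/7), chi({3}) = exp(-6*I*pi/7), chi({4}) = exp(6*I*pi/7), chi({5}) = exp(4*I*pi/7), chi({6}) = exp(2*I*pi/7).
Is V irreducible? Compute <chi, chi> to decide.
Irreducible: <chi, chi> = 1.

Details: <chi, chi> = (1/|G|) sum_C |C| * |chi(C)|^2 = (1/7)[1*|1|^2 + 1*|exp(-2*I*pi/7)|^2 + 1*|exp(-4*I*pi/7)|^2 + 1*|exp(-6*I*pi/7)|^2 + 1*|exp(6*I*pi/7)|^2 + 1*|exp(4*I*pi/7)|^2 + 1*|exp(2*I*pi/7)|^2]
  = (1/7)[(1) + (1) + (1) + (1) + (1) + (1) + (1)] = 7/7 = 1.
(Exp terms are combined using exp(i*s)*conj(exp(i*t)) = exp(i*(s-t)), and sums of them are collapsed using the identity that for every m > 1 the m distinct m-th roots of unity sum to 0, e.g. 1 + exp(2*I*pi/3) + exp(-2*I*pi/3) = 0.)
A character is irreducible iff <chi, chi> = 1, so this representation is irreducible.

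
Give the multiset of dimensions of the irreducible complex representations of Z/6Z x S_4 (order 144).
Dimensions: 1, 1, 1, 1, 1, 1, 1, 1, 1, 1, 1, 1, 2, 2, 2, 2, 2, 2, 3, 3, 3, 3, 3, 3, 3, 3, 3, 3, 3, 3

Explanation: There are 30 irreducibles (= number of conjugacy classes). Their dimensions d_i satisfy sum d_i^2 = |G| = 144: 1 + 1 + 1 + 1 + 1 + 1 + 1 + 1 + 1 + 1 + 1 + 1 + 4 + 4 + 4 + 4 + 4 + 4 + 9 + 9 + 9 + 9 + 9 + 9 + 9 + 9 + 9 + 9 + 9 + 9 = 144. (For the product with Z/6Z: each of the 6 1-dim characters of Z/6Z tensors with each irrep of S_4, giving 6 copies of each S_4-dimension.)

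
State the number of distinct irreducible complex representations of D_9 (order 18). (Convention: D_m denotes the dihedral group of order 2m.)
6

Derivation: The number of irreducible complex representations of a finite group equals its number of conjugacy classes. D_9 has 6 conjugacy classes ((n+3)/2 for n odd), so D_9 (order 18) has exactly 6 irreducible complex representations.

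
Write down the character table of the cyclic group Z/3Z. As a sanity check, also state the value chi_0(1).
Character table of Z/3Z (irreps indexed chi_0,...,chi_2 with chi_k(m) = zeta_3^(k*m), zeta_3 = exp(2*pi*i/3)):
  irrep \ class  {0} (size 1)  {1} (size 1)    {2} (size 1)  
  chi_0          1             1               1             
  chi_1          1             exp(2*I*pi/3)   exp(-2*I*pi/3)
  chi_2          1             exp(-2*I*pi/3)  exp(2*I*pi/3) 

Spot check: chi_0(1) = zeta_3^(0*1) = zeta_3^0 = 1.

Argument: Z/3Z is abelian, so all 3 irreducible complex representations are 1-dimensional. They are given by chi_k(m) = zeta_3^(k*m) for k = 0,...,2. Row orthogonality: sum_m chi_k(m) conj(chi_l(m)) = 3 * [k = l].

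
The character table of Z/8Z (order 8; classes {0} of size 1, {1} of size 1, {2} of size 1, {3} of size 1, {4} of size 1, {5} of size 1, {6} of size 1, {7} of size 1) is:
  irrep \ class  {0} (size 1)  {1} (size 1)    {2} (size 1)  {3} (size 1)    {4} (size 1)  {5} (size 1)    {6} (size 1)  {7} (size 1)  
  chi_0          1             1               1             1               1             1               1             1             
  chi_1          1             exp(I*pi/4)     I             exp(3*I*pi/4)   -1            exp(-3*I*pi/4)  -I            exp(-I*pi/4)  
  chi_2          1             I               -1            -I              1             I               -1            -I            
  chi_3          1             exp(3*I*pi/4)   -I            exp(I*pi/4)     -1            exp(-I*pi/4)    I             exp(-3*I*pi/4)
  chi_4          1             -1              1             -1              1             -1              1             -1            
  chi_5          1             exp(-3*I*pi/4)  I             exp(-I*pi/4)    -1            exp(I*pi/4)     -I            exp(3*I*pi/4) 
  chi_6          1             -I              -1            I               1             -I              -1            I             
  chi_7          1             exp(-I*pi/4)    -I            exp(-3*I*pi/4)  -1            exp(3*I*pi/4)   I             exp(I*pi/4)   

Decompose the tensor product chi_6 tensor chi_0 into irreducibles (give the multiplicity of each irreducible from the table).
chi_6 tensor chi_0 = chi_6 (all other irreducibles have multiplicity 0).

Justification: The character of a tensor product is the pointwise product (chi_6 * chi_0)(C) = chi_6(C) * chi_0(C):
  {0}: (1)*(1), {1}: (-I)*(1), {2}: (-1)*(1), {3}: (I)*(1), {4}: (1)*(1), {5}: (-I)*(1), {6}: (-1)*(1), {7}: (I)*(1)
so (chi_6 * chi_0) takes values
  {0} -> 1, {1} -> -I, {2} -> -1, {3} -> I, {4} -> 1, {5} -> -I, {6} -> -1, {7} -> I.
Now take the inner product of this character with each irreducible chi from the table, <chi_6*chi_0, chi> = (1/8) sum_C |C| (chi_6*chi_0)(C) conj(chi(C)):
  <chi_6*chi_0, chi_0> = (1/8)[1*(1)*conj(1) + 1*(-I)*conj(1) + 1*(-1)*conj(1) + 1*(I)*conj(1) + 1*(1)*conj(1) + 1*(-I)*conj(1) + 1*(-1)*conj(1) + 1*(I)*conj(1)]
      = (1/8)[(1) + (-I) + (-1) + (I) + (1) + (-I) + (-1) + (I)] = 0/8 = 0
  <chi_6*chi_0, chi_1> = (1/8)[1*(1)*conj(1) + 1*(-I)*conj(exp(I*pi/4)) + 1*(-1)*conj(I) + 1*(I)*conj(exp(3*I*pi/4)) + 1*(1)*conj(-1) + 1*(-I)*conj(exp(-3*I*pi/4)) + 1*(-1)*conj(-I) + 1*(I)*conj(exp(-I*pi/4))]
      = (1/8)[(1) + (-exp(I*pi/4)) + (I) + (exp(-I*pi/4)) + (-1) + (-exp(-3*I*pi/4)) + (-I) + (exp(3*I*pi/4))] = 0/8 = 0
  <chi_6*chi_0, chi_2> = (1/8)[1*(1)*conj(1) + 1*(-I)*conj(I) + 1*(-1)*conj(-1) + 1*(I)*conj(-I) + 1*(1)*conj(1) + 1*(-I)*conj(I) + 1*(-1)*conj(-1) + 1*(I)*conj(-I)]
      = (1/8)[(1) + (-1) + (1) + (-1) + (1) + (-1) + (1) + (-1)] = 0/8 = 0
  <chi_6*chi_0, chi_3> = (1/8)[1*(1)*conj(1) + 1*(-I)*conj(exp(3*I*pi/4)) + 1*(-1)*conj(-I) + 1*(I)*conj(exp(I*pi/4)) + 1*(1)*conj(-1) + 1*(-I)*conj(exp(-I*pi/4)) + 1*(-1)*conj(I) + 1*(I)*conj(exp(-3*I*pi/4))]
      = (1/8)[(1) + (-exp(-I*pi/4)) + (-I) + (exp(I*pi/4)) + (-1) + (-exp(3*I*pi/4)) + (I) + (exp(-3*I*pi/4))] = 0/8 = 0
  <chi_6*chi_0, chi_4> = (1/8)[1*(1)*conj(1) + 1*(-I)*conj(-1) + 1*(-1)*conj(1) + 1*(I)*conj(-1) + 1*(1)*conj(1) + 1*(-I)*conj(-1) + 1*(-1)*conj(1) + 1*(I)*conj(-1)]
      = (1/8)[(1) + (I) + (-1) + (-I) + (1) + (I) + (-1) + (-I)] = 0/8 = 0
  <chi_6*chi_0, chi_5> = (1/8)[1*(1)*conj(1) + 1*(-I)*conj(exp(-3*I*pi/4)) + 1*(-1)*conj(I) + 1*(I)*conj(exp(-I*pi/4)) + 1*(1)*conj(-1) + 1*(-I)*conj(exp(I*pi/4)) + 1*(-1)*conj(-I) + 1*(I)*conj(exp(3*I*pi/4))]
      = (1/8)[(1) + (-exp(-3*I*pi/4)) + (I) + (exp(3*I*pi/4)) + (-1) + (-exp(I*pi/4)) + (-I) + (exp(-I*pi/4))] = 0/8 = 0
  <chi_6*chi_0, chi_6> = (1/8)[1*(1)*conj(1) + 1*(-I)*conj(-I) + 1*(-1)*conj(-1) + 1*(I)*conj(I) + 1*(1)*conj(1) + 1*(-I)*conj(-I) + 1*(-1)*conj(-1) + 1*(I)*conj(I)]
      = (1/8)[(1) + (1) + (1) + (1) + (1) + (1) + (1) + (1)] = 8/8 = 1
  <chi_6*chi_0, chi_7> = (1/8)[1*(1)*conj(1) + 1*(-I)*conj(exp(-I*pi/4)) + 1*(-1)*conj(-I) + 1*(I)*conj(exp(-3*I*pi/4)) + 1*(1)*conj(-1) + 1*(-I)*conj(exp(3*I*pi/4)) + 1*(-1)*conj(I) + 1*(I)*conj(exp(I*pi/4))]
      = (1/8)[(1) + (-exp(3*I*pi/4)) + (-I) + (exp(-3*I*pi/4)) + (-1) + (-exp(-I*pi/4)) + (I) + (exp(I*pi/4))] = 0/8 = 0
(Exp terms are combined using exp(i*s)*conj(exp(i*t)) = exp(i*(s-t)), and sums of them are collapsed using the identity that for every m > 1 the m distinct m-th roots of unity sum to 0, e.g. 1 + exp(2*I*pi/3) + exp(-2*I*pi/3) = 0.)
Hence the multiplicities are chi_6: 1. Dimension check: dim(chi_6)*dim(chi_0) = 1*1 = 1 and sum (mult * dim) = 1*1 = 1.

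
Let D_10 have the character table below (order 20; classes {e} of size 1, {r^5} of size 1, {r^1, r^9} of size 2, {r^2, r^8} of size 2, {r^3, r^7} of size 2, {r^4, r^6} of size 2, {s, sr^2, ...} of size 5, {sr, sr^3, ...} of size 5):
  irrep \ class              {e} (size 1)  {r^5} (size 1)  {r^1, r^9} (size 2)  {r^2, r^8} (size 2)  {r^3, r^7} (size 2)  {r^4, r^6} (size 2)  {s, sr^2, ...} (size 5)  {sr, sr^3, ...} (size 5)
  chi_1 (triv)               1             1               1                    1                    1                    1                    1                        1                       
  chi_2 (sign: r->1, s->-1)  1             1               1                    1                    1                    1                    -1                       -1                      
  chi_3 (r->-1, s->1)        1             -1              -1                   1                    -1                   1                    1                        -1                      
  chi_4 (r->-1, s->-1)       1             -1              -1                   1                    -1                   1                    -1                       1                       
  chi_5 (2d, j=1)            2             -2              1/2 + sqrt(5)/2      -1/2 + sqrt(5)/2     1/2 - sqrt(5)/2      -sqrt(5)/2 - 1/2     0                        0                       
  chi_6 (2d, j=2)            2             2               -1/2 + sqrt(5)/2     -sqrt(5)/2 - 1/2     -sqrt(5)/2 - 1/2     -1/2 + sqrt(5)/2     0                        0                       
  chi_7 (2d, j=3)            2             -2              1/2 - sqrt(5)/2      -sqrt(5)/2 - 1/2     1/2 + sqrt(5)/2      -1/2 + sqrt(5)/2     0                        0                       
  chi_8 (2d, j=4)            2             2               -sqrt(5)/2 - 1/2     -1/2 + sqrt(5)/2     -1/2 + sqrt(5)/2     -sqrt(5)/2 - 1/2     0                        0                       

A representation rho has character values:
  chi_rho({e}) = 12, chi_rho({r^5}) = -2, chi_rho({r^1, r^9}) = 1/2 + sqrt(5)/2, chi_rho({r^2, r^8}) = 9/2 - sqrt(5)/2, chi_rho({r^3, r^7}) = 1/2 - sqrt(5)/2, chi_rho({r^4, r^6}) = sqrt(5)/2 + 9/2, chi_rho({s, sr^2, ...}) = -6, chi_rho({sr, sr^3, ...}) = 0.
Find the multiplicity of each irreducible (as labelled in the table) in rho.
Multiplicities: chi_1: 0, chi_2: 3, chi_3: 0, chi_4: 3, chi_5: 1, chi_6: 1, chi_7: 1, chi_8: 0.

Why: Use <chi_rho, chi> = (1/|G|) sum_C |C| * chi_rho(C) * conj(chi(C)) with |G| = 20 for each irreducible chi in the table:
  <chi_rho, chi_1> = (1/20)[1*(12)*conj(1) + 1*(-2)*conj(1) + 2*(1/2 + sqrt(5)/2)*conj(1) + 2*(9/2 - sqrt(5)/2)*conj(1) + 2*(1/2 - sqrt(5)/2)*conj(1) + 2*(sqrt(5)/2 + 9/2)*conj(1) + 5*(-6)*conj(1) + 5*(0)*conj(1)]
      = (1/20)[(12) + (-2) + (1 + sqrt(5)) + (9 - sqrt(5)) + (1 - sqrt(5)) + (sqrt(5) + 9) + (-30) + (0)] = 0/20 = 0
  <chi_rho, chi_2> = (1/20)[1*(12)*conj(1) + 1*(-2)*conj(1) + 2*(1/2 + sqrt(5)/2)*conj(1) + 2*(9/2 - sqrt(5)/2)*conj(1) + 2*(1/2 - sqrt(5)/2)*conj(1) + 2*(sqrt(5)/2 + 9/2)*conj(1) + 5*(-6)*conj(-1) + 5*(0)*conj(-1)]
      = (1/20)[(12) + (-2) + (1 + sqrt(5)) + (9 - sqrt(5)) + (1 - sqrt(5)) + (sqrt(5) + 9) + (30) + (0)] = 60/20 = 3
  <chi_rho, chi_3> = (1/20)[1*(12)*conj(1) + 1*(-2)*conj(-1) + 2*(1/2 + sqrt(5)/2)*conj(-1) + 2*(9/2 - sqrt(5)/2)*conj(1) + 2*(1/2 - sqrt(5)/2)*conj(-1) + 2*(sqrt(5)/2 + 9/2)*conj(1) + 5*(-6)*conj(1) + 5*(0)*conj(-1)]
      = (1/20)[(12) + (2) + (-sqrt(5) - 1) + (9 - sqrt(5)) + (-1 + sqrt(5)) + (sqrt(5) + 9) + (-30) + (0)] = 0/20 = 0
  <chi_rho, chi_4> = (1/20)[1*(12)*conj(1) + 1*(-2)*conj(-1) + 2*(1/2 + sqrt(5)/2)*conj(-1) + 2*(9/2 - sqrt(5)/2)*conj(1) + 2*(1/2 - sqrt(5)/2)*conj(-1) + 2*(sqrt(5)/2 + 9/2)*conj(1) + 5*(-6)*conj(-1) + 5*(0)*conj(1)]
      = (1/20)[(12) + (2) + (-sqrt(5) - 1) + (9 - sqrt(5)) + (-1 + sqrt(5)) + (sqrt(5) + 9) + (30) + (0)] = 60/20 = 3
  <chi_rho, chi_5> = (1/20)[1*(12)*conj(2) + 1*(-2)*conj(-2) + 2*(1/2 + sqrt(5)/2)*conj(1/2 + sqrt(5)/2) + 2*(9/2 - sqrt(5)/2)*conj(-1/2 + sqrt(5)/2) + 2*(1/2 - sqrt(5)/2)*conj(1/2 - sqrt(5)/2) + 2*(sqrt(5)/2 + 9/2)*conj(-sqrt(5)/2 - 1/2) + 5*(-6)*conj(0) + 5*(0)*conj(0)]
      = (1/20)[(24) + (4) + (sqrt(5) + 3) + (-7 + 5*sqrt(5)) + (3 - sqrt(5)) + (-5*sqrt(5) - 7) + (0) + (0)] = 20/20 = 1
  <chi_rho, chi_6> = (1/20)[1*(12)*conj(2) + 1*(-2)*conj(2) + 2*(1/2 + sqrt(5)/2)*conj(-1/2 + sqrt(5)/2) + 2*(9/2 - sqrt(5)/2)*conj(-sqrt(5)/2 - 1/2) + 2*(1/2 - sqrt(5)/2)*conj(-sqrt(5)/2 - 1/2) + 2*(sqrt(5)/2 + 9/2)*conj(-1/2 + sqrt(5)/2) + 5*(-6)*conj(0) + 5*(0)*conj(0)]
      = (1/20)[(24) + (-4) + (2) + (-4*sqrt(5) - 2) + (2) + (-2 + 4*sqrt(5)) + (0) + (0)] = 20/20 = 1
  <chi_rho, chi_7> = (1/20)[1*(12)*conj(2) + 1*(-2)*conj(-2) + 2*(1/2 + sqrt(5)/2)*conj(1/2 - sqrt(5)/2) + 2*(9/2 - sqrt(5)/2)*conj(-sqrt(5)/2 - 1/2) + 2*(1/2 - sqrt(5)/2)*conj(1/2 + sqrt(5)/2) + 2*(sqrt(5)/2 + 9/2)*conj(-1/2 + sqrt(5)/2) + 5*(-6)*conj(0) + 5*(0)*conj(0)]
      = (1/20)[(24) + (4) + (-2) + (-4*sqrt(5) - 2) + (-2) + (-2 + 4*sqrt(5)) + (0) + (0)] = 20/20 = 1
  <chi_rho, chi_8> = (1/20)[1*(12)*conj(2) + 1*(-2)*conj(2) + 2*(1/2 + sqrt(5)/2)*conj(-sqrt(5)/2 - 1/2) + 2*(9/2 - sqrt(5)/2)*conj(-1/2 + sqrt(5)/2) + 2*(1/2 - sqrt(5)/2)*conj(-1/2 + sqrt(5)/2) + 2*(sqrt(5)/2 + 9/2)*conj(-sqrt(5)/2 - 1/2) + 5*(-6)*conj(0) + 5*(0)*conj(0)]
      = (1/20)[(24) + (-4) + (-3 - sqrt(5)) + (-7 + 5*sqrt(5)) + (-3 + sqrt(5)) + (-5*sqrt(5) - 7) + (0) + (0)] = 0/20 = 0
Dimension check: dim(rho) = sum (mult * dim) = 0*1 + 3*1 + 0*1 + 3*1 + 1*2 + 1*2 + 1*2 + 0*2 = 12 = chi_rho(e) = 12.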